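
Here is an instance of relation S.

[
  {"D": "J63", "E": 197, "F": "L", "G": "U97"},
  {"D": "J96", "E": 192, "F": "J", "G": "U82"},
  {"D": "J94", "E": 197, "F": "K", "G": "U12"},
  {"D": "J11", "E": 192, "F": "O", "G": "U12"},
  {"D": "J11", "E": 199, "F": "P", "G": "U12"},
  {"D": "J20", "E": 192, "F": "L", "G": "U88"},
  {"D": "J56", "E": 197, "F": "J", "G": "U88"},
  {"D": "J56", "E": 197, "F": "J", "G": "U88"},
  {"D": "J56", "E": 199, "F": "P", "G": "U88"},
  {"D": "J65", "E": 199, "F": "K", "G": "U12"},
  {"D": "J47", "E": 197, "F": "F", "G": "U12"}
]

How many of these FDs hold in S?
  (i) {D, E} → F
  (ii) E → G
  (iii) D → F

(i) {D, E} → F: every LHS value maps to a single RHS value — holds.
(ii) E → G: E=197: 5 rows → G takes values {U97, U12, U88} — violation; E=192: 3 rows → G takes values {U82, U12, U88} — violation; E=199: 3 rows → G takes values {U12, U88} — violation — fails.
(iii) D → F: D=J11: 2 rows → F takes values {O, P} — violation; D=J56: 3 rows → F takes values {J, P} — violation — fails.
1 of the 3 dependencies holds.

1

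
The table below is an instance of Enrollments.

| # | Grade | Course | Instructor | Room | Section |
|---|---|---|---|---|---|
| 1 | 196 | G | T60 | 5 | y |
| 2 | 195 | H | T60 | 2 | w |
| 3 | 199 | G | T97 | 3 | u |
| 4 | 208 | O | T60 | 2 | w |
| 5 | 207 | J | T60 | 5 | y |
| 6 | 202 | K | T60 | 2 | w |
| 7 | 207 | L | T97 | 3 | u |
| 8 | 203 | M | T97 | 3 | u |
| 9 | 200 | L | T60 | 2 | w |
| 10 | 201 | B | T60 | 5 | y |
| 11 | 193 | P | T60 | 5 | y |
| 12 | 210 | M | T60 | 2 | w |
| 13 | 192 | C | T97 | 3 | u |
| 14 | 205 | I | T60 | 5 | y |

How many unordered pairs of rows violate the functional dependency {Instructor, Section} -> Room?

0

(Instructor=T60, Section=y): all 5 rows agree on Room — 0 pairs.
(Instructor=T60, Section=w): all 5 rows agree on Room — 0 pairs.
(Instructor=T97, Section=u): all 4 rows agree on Room — 0 pairs.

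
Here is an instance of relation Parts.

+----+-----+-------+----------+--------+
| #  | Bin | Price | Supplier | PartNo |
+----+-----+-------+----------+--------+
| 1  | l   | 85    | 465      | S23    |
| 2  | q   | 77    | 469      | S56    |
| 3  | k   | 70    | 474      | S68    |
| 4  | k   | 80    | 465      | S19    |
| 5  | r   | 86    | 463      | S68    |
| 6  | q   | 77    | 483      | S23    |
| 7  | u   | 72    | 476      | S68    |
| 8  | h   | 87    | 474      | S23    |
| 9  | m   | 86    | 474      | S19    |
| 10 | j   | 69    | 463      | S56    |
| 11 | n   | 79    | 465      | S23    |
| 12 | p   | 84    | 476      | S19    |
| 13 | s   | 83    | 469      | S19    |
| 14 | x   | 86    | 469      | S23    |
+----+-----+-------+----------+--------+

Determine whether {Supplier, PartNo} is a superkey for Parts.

No

Rows 1 and 11 have the same {Supplier, PartNo} value (Supplier=465, PartNo=S23) but are distinct tuples, so {Supplier, PartNo} does not determine every attribute — not a superkey.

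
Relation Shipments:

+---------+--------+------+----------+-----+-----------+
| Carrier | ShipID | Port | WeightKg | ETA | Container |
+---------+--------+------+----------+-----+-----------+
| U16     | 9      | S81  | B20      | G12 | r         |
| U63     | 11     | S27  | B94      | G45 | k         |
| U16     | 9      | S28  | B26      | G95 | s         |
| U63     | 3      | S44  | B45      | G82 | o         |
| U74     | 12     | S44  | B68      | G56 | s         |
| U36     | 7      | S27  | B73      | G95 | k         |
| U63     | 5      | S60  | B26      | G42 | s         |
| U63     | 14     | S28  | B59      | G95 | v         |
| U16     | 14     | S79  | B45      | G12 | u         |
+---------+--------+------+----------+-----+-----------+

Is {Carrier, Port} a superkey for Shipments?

Yes

All 9 rows have distinct {Carrier, Port} values, so {Carrier, Port} → (all attributes) holds and {Carrier, Port} is a superkey.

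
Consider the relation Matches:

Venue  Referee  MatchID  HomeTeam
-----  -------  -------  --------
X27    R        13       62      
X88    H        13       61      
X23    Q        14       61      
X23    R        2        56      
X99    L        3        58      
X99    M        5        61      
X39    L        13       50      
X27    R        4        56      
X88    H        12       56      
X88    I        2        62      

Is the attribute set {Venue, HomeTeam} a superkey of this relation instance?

All 10 rows have distinct {Venue, HomeTeam} values, so {Venue, HomeTeam} → (all attributes) holds and {Venue, HomeTeam} is a superkey.

Yes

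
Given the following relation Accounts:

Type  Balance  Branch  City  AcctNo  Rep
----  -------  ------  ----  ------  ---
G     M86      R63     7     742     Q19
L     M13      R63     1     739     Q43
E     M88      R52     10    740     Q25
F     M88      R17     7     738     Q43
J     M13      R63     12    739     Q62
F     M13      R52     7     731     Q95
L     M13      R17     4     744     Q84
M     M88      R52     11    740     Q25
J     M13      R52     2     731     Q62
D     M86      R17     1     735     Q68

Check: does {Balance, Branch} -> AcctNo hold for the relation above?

Yes

(Balance=M86, Branch=R63): 1 row → AcctNo = 742 ✓
(Balance=M13, Branch=R63): 2 rows → AcctNo = 739, 739 ✓
(Balance=M88, Branch=R52): 2 rows → AcctNo = 740, 740 ✓
(Balance=M88, Branch=R17): 1 row → AcctNo = 738 ✓
(Balance=M13, Branch=R52): 2 rows → AcctNo = 731, 731 ✓
(Balance=M13, Branch=R17): 1 row → AcctNo = 744 ✓
(Balance=M86, Branch=R17): 1 row → AcctNo = 735 ✓
Every {Balance, Branch} value is associated with a single AcctNo value, so {Balance, Branch} -> AcctNo holds.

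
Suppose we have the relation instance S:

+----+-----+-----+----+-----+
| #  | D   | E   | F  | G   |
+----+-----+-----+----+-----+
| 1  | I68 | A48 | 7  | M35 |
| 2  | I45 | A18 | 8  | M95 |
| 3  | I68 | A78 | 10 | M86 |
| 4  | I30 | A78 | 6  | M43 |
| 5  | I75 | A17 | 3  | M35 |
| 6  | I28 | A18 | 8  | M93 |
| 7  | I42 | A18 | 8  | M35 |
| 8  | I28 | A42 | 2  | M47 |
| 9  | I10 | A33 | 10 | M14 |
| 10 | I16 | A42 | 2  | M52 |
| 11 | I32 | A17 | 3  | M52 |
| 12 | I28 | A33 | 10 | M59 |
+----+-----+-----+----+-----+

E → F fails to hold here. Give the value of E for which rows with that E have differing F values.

A78

E=A48: row 1 → F = 7 ✓
E=A18: rows 2, 6, 7 → F = 8, 8, 8 ✓
E=A78: rows 3, 4 → F takes values {10, 6} — violation
E=A17: rows 5, 11 → F = 3, 3 ✓
E=A42: rows 8, 10 → F = 2, 2 ✓
E=A33: rows 9, 12 → F = 10, 10 ✓
The only E value with inconsistent F is E=A78.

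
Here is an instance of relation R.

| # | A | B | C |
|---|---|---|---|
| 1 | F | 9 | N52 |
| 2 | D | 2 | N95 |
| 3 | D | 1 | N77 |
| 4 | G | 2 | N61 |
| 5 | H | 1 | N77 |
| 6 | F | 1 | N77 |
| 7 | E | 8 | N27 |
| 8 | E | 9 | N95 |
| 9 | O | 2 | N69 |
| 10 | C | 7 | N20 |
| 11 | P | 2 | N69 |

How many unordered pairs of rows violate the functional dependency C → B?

C=N95: violating pairs (2,8) — 1 pair.
C=N77: all 3 rows agree on B — 0 pairs.
C=N69: all 2 rows agree on B — 0 pairs.

1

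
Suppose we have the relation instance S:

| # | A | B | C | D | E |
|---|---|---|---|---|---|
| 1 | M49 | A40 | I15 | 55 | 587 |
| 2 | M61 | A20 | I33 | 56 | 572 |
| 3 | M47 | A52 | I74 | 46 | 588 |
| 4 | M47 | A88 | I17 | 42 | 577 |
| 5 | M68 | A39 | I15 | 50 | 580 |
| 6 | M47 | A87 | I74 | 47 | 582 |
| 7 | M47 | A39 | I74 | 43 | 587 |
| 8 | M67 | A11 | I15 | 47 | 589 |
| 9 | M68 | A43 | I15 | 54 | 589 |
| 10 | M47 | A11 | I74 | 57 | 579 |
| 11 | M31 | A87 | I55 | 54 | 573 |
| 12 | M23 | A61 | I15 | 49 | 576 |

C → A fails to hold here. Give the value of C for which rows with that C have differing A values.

I15

C=I15: rows 1, 5, 8, 9, 12 → A takes values {M49, M68, M67, M23} — violation
C=I33: row 2 → A = M61 ✓
C=I74: rows 3, 6, 7, 10 → A = M47, M47, M47, M47 ✓
C=I17: row 4 → A = M47 ✓
C=I55: row 11 → A = M31 ✓
The only C value with inconsistent A is C=I15.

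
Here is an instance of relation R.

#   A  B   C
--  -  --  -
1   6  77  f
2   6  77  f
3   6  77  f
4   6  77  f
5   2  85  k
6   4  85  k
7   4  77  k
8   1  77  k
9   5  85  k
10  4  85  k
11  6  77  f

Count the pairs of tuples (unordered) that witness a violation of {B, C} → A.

(B=77, C=f): all 5 rows agree on A — 0 pairs.
(B=85, C=k): violating pairs (5,6), (5,9), (5,10), (6,9), (9,10) — 5 pairs.
(B=77, C=k): violating pairs (7,8) — 1 pair.

6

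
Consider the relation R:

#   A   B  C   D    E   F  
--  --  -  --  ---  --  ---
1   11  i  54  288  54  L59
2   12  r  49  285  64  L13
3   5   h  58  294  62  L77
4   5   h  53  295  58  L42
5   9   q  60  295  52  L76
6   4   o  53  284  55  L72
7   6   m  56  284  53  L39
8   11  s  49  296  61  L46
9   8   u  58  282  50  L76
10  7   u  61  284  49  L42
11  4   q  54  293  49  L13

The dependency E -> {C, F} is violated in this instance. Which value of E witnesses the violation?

49

E=54: row 1 → {C,F} = (54, L59) ✓
E=64: row 2 → {C,F} = (49, L13) ✓
E=62: row 3 → {C,F} = (58, L77) ✓
E=58: row 4 → {C,F} = (53, L42) ✓
E=52: row 5 → {C,F} = (60, L76) ✓
E=55: row 6 → {C,F} = (53, L72) ✓
E=53: row 7 → {C,F} = (56, L39) ✓
E=61: row 8 → {C,F} = (49, L46) ✓
E=50: row 9 → {C,F} = (58, L76) ✓
E=49: rows 10, 11 → {C,F} takes values {(61, L42), (54, L13)} — violation
The only E value with inconsistent RHS is E=49.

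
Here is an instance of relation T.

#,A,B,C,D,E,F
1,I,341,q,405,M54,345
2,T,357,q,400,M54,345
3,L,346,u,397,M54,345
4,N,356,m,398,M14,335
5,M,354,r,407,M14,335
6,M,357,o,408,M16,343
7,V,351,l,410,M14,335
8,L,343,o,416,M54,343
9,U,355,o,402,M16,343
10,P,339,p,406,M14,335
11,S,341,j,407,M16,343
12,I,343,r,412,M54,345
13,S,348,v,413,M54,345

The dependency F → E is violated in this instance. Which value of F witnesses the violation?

343

F=345: rows 1, 2, 3, 12, 13 → E = M54, M54, M54, M54, M54 ✓
F=335: rows 4, 5, 7, 10 → E = M14, M14, M14, M14 ✓
F=343: rows 6, 8, 9, 11 → E takes values {M16, M54} — violation
The only F value with inconsistent E is F=343.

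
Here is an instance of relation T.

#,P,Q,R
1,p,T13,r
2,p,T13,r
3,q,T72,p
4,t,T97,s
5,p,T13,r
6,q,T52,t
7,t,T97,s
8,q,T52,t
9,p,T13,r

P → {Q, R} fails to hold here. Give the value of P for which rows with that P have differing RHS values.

q

P=p: rows 1, 2, 5, 9 → {Q,R} = (T13, r), (T13, r), (T13, r), (T13, r) ✓
P=q: rows 3, 6, 8 → {Q,R} takes values {(T72, p), (T52, t)} — violation
P=t: rows 4, 7 → {Q,R} = (T97, s), (T97, s) ✓
The only P value with inconsistent RHS is P=q.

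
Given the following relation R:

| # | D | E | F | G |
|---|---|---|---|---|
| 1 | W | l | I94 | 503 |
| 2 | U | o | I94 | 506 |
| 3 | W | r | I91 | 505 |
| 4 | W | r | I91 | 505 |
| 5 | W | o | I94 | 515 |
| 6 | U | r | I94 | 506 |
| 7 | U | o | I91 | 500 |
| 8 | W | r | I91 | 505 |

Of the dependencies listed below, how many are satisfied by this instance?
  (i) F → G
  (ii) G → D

(i) F → G: F=I94: rows 1, 2, 5, 6 → G takes values {503, 506, 515} — violation; F=I91: rows 3, 4, 7, 8 → G takes values {505, 500} — violation — fails.
(ii) G → D: every LHS value maps to a single RHS value — holds.
1 of the 2 dependencies holds.

1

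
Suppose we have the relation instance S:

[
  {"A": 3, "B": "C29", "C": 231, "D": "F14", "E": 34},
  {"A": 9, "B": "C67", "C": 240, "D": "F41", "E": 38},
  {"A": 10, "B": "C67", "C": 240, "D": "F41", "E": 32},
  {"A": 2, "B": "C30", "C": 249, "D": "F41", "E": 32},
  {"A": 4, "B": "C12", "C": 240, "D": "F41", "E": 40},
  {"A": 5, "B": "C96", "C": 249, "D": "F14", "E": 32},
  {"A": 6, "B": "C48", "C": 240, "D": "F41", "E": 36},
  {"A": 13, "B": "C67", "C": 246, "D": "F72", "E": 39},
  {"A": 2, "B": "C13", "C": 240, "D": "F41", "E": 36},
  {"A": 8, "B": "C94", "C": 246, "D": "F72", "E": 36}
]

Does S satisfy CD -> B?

(C=231, D=F14): 1 row → B = C29 ✓
(C=240, D=F41): 5 rows → B takes values {C67, C12, C48, C13} — violation
(C=249, D=F41): 1 row → B = C30 ✓
(C=249, D=F14): 1 row → B = C96 ✓
(C=246, D=F72): 2 rows → B takes values {C67, C94} — violation
Two rows agree on CD but differ on B, so CD -> B does not hold.

No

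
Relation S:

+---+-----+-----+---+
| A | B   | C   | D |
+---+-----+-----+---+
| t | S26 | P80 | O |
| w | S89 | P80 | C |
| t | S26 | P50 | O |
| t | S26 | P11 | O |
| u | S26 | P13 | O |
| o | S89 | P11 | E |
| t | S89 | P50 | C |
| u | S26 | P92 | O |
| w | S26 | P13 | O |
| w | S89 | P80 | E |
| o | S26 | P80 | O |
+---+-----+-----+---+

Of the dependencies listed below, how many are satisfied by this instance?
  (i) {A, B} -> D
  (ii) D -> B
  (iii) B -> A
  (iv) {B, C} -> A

(i) {A, B} -> D: (A=w, B=S89): 2 rows → D takes values {C, E} — violation — fails.
(ii) D -> B: every LHS value maps to a single RHS value — holds.
(iii) B -> A: B=S26: 7 rows → A takes values {t, u, w, o} — violation; B=S89: 4 rows → A takes values {w, o, t} — violation — fails.
(iv) {B, C} -> A: (B=S26, C=P80): 2 rows → A takes values {t, o} — violation; (B=S26, C=P13): 2 rows → A takes values {u, w} — violation — fails.
1 of the 4 dependencies holds.

1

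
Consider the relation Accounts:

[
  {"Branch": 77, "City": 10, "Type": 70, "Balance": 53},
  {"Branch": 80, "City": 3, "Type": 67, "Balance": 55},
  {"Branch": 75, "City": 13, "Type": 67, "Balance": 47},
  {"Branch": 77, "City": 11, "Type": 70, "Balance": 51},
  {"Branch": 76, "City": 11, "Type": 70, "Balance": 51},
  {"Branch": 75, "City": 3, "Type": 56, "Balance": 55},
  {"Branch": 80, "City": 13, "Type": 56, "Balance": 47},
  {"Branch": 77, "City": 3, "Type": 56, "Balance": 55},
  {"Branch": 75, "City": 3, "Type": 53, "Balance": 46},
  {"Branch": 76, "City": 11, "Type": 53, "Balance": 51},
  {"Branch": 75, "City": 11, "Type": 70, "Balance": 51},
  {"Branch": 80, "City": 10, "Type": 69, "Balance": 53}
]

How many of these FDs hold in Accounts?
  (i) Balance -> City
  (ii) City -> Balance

(i) Balance -> City: every LHS value maps to a single RHS value — holds.
(ii) City -> Balance: City=3: 4 rows → Balance takes values {55, 46} — violation — fails.
1 of the 2 dependencies holds.

1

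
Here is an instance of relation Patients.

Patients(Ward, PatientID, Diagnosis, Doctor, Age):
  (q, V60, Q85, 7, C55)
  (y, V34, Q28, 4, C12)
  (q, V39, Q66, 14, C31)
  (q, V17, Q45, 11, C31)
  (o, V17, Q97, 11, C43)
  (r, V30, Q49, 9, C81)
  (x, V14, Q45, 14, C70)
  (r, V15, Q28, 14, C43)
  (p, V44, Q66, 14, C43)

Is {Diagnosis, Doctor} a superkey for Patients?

No

Two distinct rows share (Diagnosis=Q66, Doctor=14), so {Diagnosis, Doctor} does not determine every attribute — not a superkey.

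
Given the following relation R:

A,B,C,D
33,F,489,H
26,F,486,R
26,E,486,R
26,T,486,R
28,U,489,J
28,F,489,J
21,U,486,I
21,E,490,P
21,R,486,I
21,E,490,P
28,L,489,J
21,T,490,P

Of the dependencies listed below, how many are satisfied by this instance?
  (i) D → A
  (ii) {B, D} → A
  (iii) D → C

(i) D → A: every LHS value maps to a single RHS value — holds.
(ii) {B, D} → A: every LHS value maps to a single RHS value — holds.
(iii) D → C: every LHS value maps to a single RHS value — holds.
3 of the 3 dependencies hold.

3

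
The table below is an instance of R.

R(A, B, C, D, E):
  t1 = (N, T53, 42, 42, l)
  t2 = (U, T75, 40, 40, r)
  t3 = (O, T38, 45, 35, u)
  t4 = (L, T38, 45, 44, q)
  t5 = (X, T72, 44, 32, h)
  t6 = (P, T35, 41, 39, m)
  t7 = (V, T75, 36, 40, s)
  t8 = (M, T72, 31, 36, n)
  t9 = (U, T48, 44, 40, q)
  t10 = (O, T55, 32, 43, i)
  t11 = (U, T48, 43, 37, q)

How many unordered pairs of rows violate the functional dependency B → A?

3

B=T75: violating pairs (2,7) — 1 pair.
B=T38: violating pairs (3,4) — 1 pair.
B=T72: violating pairs (5,8) — 1 pair.
B=T48: all 2 rows agree on A — 0 pairs.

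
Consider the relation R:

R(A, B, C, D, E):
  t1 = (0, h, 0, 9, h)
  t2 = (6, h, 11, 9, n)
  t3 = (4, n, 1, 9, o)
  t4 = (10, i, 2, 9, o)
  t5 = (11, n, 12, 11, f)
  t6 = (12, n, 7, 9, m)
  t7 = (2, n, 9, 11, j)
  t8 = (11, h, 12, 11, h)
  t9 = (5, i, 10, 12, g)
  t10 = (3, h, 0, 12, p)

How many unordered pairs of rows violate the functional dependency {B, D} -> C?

(B=h, D=9): violating pairs (1,2) — 1 pair.
(B=n, D=9): violating pairs (3,6) — 1 pair.
(B=n, D=11): violating pairs (5,7) — 1 pair.

3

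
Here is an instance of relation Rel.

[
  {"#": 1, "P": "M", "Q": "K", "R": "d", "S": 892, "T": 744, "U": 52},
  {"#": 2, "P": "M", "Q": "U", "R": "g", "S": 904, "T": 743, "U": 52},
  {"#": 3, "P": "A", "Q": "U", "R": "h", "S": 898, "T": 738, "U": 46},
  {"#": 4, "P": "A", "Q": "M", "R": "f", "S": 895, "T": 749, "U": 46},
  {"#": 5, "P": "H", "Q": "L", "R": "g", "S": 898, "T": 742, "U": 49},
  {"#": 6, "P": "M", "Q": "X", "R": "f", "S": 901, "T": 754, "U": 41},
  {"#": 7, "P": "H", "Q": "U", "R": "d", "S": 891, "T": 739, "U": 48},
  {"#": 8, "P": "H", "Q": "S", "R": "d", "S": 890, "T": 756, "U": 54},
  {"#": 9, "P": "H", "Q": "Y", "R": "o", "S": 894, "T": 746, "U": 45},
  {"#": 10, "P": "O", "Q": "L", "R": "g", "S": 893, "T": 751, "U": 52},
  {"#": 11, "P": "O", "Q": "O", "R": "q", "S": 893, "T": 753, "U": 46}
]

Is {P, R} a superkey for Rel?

No

Rows 7 and 8 have the same {P, R} value (P=H, R=d) but are distinct tuples, so {P, R} does not determine every attribute — not a superkey.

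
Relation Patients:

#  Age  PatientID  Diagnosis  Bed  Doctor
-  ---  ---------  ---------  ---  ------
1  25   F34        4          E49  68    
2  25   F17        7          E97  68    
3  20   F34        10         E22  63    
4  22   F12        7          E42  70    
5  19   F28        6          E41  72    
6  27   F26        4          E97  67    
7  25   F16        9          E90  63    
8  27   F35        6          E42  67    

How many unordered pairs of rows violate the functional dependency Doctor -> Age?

Doctor=68: all 2 rows agree on Age — 0 pairs.
Doctor=63: violating pairs (3,7) — 1 pair.
Doctor=67: all 2 rows agree on Age — 0 pairs.

1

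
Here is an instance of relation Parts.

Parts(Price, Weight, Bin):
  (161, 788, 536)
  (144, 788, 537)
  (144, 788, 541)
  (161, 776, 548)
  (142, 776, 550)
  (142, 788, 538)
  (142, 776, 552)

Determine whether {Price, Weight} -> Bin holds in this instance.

No

(Price=161, Weight=788): 1 row → Bin = 536 ✓
(Price=144, Weight=788): 2 rows → Bin takes values {537, 541} — violation
(Price=161, Weight=776): 1 row → Bin = 548 ✓
(Price=142, Weight=776): 2 rows → Bin takes values {550, 552} — violation
(Price=142, Weight=788): 1 row → Bin = 538 ✓
Two rows agree on {Price, Weight} but differ on Bin, so {Price, Weight} -> Bin does not hold.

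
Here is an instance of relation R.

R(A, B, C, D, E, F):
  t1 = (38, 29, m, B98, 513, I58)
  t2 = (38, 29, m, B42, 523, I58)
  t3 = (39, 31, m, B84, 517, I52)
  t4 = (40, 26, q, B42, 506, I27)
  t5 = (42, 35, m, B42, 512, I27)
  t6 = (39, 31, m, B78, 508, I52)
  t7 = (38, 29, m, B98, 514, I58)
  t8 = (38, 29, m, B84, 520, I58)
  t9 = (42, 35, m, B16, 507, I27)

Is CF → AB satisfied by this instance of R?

(C=m, F=I58): rows 1, 2, 7, 8 → {A,B} = (38, 29), (38, 29), (38, 29), (38, 29) ✓
(C=m, F=I52): rows 3, 6 → {A,B} = (39, 31), (39, 31) ✓
(C=q, F=I27): row 4 → {A,B} = (40, 26) ✓
(C=m, F=I27): rows 5, 9 → {A,B} = (42, 35), (42, 35) ✓
Every CF value is associated with a single AB value, so CF → AB holds.

Yes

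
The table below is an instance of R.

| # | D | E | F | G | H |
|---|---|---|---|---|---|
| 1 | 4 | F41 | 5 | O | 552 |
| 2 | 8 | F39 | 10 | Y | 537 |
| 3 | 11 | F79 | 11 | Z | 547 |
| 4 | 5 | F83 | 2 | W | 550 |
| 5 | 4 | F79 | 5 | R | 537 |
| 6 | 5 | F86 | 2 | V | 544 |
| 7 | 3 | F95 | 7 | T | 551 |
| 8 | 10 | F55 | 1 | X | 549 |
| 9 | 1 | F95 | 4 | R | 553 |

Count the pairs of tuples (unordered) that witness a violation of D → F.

D=4: all 2 rows agree on F — 0 pairs.
D=5: all 2 rows agree on F — 0 pairs.

0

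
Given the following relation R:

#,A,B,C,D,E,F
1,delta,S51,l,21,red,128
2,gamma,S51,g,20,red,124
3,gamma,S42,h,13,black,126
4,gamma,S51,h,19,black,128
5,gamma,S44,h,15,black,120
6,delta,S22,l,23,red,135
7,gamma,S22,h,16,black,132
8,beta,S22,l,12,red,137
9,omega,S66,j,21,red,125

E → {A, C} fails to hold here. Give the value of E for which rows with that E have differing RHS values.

E=red: rows 1, 2, 6, 8, 9 → {A,C} takes values {(delta, l), (gamma, g), (beta, l), (omega, j)} — violation
E=black: rows 3, 4, 5, 7 → {A,C} = (gamma, h), (gamma, h), (gamma, h), (gamma, h) ✓
The only E value with inconsistent RHS is E=red.

red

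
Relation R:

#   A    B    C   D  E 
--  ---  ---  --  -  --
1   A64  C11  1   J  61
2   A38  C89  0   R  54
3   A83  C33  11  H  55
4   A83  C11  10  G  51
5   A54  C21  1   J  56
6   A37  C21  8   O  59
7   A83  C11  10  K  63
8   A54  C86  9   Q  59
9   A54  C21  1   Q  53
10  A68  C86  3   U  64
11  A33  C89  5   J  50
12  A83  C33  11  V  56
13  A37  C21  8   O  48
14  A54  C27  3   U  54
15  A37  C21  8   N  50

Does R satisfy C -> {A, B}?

C=1: rows 1, 5, 9 → {A,B} takes values {(A64, C11), (A54, C21)} — violation
C=0: row 2 → {A,B} = (A38, C89) ✓
C=11: rows 3, 12 → {A,B} = (A83, C33), (A83, C33) ✓
C=10: rows 4, 7 → {A,B} = (A83, C11), (A83, C11) ✓
C=8: rows 6, 13, 15 → {A,B} = (A37, C21), (A37, C21), (A37, C21) ✓
C=9: row 8 → {A,B} = (A54, C86) ✓
C=3: rows 10, 14 → {A,B} takes values {(A68, C86), (A54, C27)} — violation
C=5: row 11 → {A,B} = (A33, C89) ✓
Two rows agree on C but differ on {A, B}, so C -> {A, B} does not hold.

No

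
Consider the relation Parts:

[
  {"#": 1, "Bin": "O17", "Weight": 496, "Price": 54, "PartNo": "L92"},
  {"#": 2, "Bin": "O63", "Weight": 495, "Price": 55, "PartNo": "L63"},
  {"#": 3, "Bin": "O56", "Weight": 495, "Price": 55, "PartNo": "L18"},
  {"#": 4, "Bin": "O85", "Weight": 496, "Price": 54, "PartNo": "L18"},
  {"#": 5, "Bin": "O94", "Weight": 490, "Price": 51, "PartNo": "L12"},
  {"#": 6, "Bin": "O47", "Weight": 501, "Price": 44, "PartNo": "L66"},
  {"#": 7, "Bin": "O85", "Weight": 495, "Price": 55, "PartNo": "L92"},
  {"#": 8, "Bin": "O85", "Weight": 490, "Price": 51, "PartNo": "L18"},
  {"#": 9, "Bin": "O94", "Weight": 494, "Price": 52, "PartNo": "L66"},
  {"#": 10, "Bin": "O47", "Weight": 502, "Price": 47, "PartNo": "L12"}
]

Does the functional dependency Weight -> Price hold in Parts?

Yes

Weight=496: rows 1, 4 → Price = 54, 54 ✓
Weight=495: rows 2, 3, 7 → Price = 55, 55, 55 ✓
Weight=490: rows 5, 8 → Price = 51, 51 ✓
Weight=501: row 6 → Price = 44 ✓
Weight=494: row 9 → Price = 52 ✓
Weight=502: row 10 → Price = 47 ✓
Every Weight value is associated with a single Price value, so Weight -> Price holds.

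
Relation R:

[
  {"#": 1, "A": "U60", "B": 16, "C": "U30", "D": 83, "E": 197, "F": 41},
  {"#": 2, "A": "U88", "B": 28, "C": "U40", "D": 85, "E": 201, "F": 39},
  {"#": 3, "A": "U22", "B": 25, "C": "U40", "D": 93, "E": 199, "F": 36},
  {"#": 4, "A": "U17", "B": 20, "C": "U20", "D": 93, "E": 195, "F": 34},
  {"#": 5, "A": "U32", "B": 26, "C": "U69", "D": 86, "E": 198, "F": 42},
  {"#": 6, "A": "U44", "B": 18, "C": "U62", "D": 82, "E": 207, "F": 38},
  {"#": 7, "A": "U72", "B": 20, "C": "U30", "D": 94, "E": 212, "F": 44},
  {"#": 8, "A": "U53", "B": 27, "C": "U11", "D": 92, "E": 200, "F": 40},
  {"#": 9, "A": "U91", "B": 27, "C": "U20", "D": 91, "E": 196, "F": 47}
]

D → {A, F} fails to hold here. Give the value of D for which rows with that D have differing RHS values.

D=83: row 1 → {A,F} = (U60, 41) ✓
D=85: row 2 → {A,F} = (U88, 39) ✓
D=93: rows 3, 4 → {A,F} takes values {(U22, 36), (U17, 34)} — violation
D=86: row 5 → {A,F} = (U32, 42) ✓
D=82: row 6 → {A,F} = (U44, 38) ✓
D=94: row 7 → {A,F} = (U72, 44) ✓
D=92: row 8 → {A,F} = (U53, 40) ✓
D=91: row 9 → {A,F} = (U91, 47) ✓
The only D value with inconsistent RHS is D=93.

93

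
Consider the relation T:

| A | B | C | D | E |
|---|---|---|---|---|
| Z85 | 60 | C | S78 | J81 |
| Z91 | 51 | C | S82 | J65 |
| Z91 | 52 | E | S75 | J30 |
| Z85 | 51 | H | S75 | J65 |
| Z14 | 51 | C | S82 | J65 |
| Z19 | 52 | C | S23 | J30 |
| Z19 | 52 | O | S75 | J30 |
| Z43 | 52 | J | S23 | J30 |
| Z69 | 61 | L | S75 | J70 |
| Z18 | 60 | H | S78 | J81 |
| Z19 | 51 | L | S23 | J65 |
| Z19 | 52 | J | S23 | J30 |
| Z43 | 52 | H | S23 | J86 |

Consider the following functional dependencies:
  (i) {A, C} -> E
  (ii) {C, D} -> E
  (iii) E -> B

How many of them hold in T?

3

(i) {A, C} -> E: every LHS value maps to a single RHS value — holds.
(ii) {C, D} -> E: every LHS value maps to a single RHS value — holds.
(iii) E -> B: every LHS value maps to a single RHS value — holds.
3 of the 3 dependencies hold.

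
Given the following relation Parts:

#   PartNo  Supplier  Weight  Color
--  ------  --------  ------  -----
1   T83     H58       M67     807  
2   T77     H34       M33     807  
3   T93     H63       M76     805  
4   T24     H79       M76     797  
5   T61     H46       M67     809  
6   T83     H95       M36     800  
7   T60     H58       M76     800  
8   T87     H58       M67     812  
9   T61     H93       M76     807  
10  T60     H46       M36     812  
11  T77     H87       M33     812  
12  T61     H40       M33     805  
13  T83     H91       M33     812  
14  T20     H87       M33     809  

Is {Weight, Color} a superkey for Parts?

No

Rows 11 and 13 have the same {Weight, Color} value (Weight=M33, Color=812) but are distinct tuples, so {Weight, Color} does not determine every attribute — not a superkey.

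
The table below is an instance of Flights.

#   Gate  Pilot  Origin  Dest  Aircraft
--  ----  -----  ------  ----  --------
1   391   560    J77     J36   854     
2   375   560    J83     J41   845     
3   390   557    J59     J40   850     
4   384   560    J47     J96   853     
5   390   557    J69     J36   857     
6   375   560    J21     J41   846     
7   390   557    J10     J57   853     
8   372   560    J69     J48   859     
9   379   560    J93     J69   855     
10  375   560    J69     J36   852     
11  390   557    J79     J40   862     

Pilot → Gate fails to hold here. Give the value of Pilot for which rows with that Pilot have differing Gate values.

560

Pilot=560: rows 1, 2, 4, 6, 8, 9, 10 → Gate takes values {391, 375, 384, 372, 379} — violation
Pilot=557: rows 3, 5, 7, 11 → Gate = 390, 390, 390, 390 ✓
The only Pilot value with inconsistent Gate is Pilot=560.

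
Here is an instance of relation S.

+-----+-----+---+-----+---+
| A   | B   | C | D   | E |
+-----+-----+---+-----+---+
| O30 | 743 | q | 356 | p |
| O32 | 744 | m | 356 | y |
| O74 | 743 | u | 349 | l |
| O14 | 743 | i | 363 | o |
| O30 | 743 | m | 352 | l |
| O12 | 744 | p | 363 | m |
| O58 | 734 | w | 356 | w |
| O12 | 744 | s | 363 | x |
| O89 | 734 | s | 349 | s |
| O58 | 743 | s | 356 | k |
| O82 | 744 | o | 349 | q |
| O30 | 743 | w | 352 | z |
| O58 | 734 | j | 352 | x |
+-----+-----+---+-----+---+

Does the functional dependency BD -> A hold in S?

(B=743, D=356): 2 rows → A takes values {O30, O58} — violation
(B=744, D=356): 1 row → A = O32 ✓
(B=743, D=349): 1 row → A = O74 ✓
(B=743, D=363): 1 row → A = O14 ✓
(B=743, D=352): 2 rows → A = O30, O30 ✓
(B=744, D=363): 2 rows → A = O12, O12 ✓
(B=734, D=356): 1 row → A = O58 ✓
(B=734, D=349): 1 row → A = O89 ✓
(B=744, D=349): 1 row → A = O82 ✓
(B=734, D=352): 1 row → A = O58 ✓
Two rows agree on BD but differ on A, so BD -> A does not hold.

No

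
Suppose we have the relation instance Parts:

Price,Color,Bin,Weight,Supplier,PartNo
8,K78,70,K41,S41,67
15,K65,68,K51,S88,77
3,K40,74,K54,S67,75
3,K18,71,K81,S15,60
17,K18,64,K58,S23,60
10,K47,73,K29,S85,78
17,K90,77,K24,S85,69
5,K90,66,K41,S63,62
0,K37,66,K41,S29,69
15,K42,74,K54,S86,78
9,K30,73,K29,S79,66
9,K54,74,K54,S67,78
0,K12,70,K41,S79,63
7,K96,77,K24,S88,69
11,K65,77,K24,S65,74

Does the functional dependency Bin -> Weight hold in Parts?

Bin=70: 2 rows → Weight = K41, K41 ✓
Bin=68: 1 row → Weight = K51 ✓
Bin=74: 3 rows → Weight = K54, K54, K54 ✓
Bin=71: 1 row → Weight = K81 ✓
Bin=64: 1 row → Weight = K58 ✓
Bin=73: 2 rows → Weight = K29, K29 ✓
Bin=77: 3 rows → Weight = K24, K24, K24 ✓
Bin=66: 2 rows → Weight = K41, K41 ✓
Every Bin value is associated with a single Weight value, so Bin -> Weight holds.

Yes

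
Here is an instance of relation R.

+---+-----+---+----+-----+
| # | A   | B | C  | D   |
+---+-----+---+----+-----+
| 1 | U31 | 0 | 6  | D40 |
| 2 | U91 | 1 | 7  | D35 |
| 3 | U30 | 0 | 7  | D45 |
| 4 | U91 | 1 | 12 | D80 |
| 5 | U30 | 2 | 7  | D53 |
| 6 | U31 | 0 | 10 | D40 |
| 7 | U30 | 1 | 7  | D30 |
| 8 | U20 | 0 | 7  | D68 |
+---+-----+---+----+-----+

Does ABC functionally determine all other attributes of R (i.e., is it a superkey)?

Yes

All 8 rows have distinct ABC values, so ABC → (all attributes) holds and ABC is a superkey.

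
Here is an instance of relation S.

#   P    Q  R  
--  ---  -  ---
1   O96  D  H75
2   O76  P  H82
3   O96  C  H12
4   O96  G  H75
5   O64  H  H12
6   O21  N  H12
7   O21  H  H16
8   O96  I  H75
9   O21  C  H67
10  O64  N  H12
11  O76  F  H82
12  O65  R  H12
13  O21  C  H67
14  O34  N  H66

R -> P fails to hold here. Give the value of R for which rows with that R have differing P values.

R=H75: rows 1, 4, 8 → P = O96, O96, O96 ✓
R=H82: rows 2, 11 → P = O76, O76 ✓
R=H12: rows 3, 5, 6, 10, 12 → P takes values {O96, O64, O21, O65} — violation
R=H16: row 7 → P = O21 ✓
R=H67: rows 9, 13 → P = O21, O21 ✓
R=H66: row 14 → P = O34 ✓
The only R value with inconsistent P is R=H12.

H12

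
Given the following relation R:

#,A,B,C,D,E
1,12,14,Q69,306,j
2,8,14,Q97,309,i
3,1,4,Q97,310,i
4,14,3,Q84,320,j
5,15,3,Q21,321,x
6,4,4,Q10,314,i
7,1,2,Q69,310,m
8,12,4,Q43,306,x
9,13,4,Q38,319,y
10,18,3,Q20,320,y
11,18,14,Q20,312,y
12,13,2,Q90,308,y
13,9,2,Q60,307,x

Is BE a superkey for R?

No

Rows 3 and 6 have the same BE value (B=4, E=i) but are distinct tuples, so BE does not determine every attribute — not a superkey.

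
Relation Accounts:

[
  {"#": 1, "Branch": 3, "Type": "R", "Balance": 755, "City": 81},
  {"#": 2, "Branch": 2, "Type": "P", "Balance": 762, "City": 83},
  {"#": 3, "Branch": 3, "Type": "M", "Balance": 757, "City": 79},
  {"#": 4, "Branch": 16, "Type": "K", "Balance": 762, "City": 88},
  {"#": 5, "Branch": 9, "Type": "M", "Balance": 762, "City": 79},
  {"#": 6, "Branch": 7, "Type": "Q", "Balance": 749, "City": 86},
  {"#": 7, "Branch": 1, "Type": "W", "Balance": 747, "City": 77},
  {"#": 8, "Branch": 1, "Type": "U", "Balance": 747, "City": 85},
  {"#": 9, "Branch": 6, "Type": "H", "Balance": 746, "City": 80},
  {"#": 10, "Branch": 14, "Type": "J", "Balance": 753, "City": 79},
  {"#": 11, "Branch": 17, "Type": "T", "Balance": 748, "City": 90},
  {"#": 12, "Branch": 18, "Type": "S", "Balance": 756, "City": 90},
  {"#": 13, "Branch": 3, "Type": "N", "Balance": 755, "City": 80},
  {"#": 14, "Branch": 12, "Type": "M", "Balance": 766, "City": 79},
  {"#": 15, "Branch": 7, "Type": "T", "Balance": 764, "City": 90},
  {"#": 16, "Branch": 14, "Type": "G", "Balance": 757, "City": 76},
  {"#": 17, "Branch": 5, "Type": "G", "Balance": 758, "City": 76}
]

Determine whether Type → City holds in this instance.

Yes

Type=R: row 1 → City = 81 ✓
Type=P: row 2 → City = 83 ✓
Type=M: rows 3, 5, 14 → City = 79, 79, 79 ✓
Type=K: row 4 → City = 88 ✓
Type=Q: row 6 → City = 86 ✓
Type=W: row 7 → City = 77 ✓
Type=U: row 8 → City = 85 ✓
Type=H: row 9 → City = 80 ✓
Type=J: row 10 → City = 79 ✓
Type=T: rows 11, 15 → City = 90, 90 ✓
Type=S: row 12 → City = 90 ✓
Type=N: row 13 → City = 80 ✓
Type=G: rows 16, 17 → City = 76, 76 ✓
Every Type value is associated with a single City value, so Type → City holds.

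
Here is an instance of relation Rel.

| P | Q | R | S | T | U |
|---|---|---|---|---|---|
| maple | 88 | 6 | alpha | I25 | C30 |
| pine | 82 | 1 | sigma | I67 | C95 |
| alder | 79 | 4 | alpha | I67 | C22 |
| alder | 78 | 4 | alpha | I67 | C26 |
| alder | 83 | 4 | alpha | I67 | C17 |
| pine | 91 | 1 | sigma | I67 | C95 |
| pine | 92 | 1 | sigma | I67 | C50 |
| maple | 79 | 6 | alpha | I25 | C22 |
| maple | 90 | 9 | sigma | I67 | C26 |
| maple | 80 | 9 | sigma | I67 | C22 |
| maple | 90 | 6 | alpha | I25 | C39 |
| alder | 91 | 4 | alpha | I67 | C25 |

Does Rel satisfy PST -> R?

(P=maple, S=alpha, T=I25): 3 rows → R = 6, 6, 6 ✓
(P=pine, S=sigma, T=I67): 3 rows → R = 1, 1, 1 ✓
(P=alder, S=alpha, T=I67): 4 rows → R = 4, 4, 4, 4 ✓
(P=maple, S=sigma, T=I67): 2 rows → R = 9, 9 ✓
Every PST value is associated with a single R value, so PST -> R holds.

Yes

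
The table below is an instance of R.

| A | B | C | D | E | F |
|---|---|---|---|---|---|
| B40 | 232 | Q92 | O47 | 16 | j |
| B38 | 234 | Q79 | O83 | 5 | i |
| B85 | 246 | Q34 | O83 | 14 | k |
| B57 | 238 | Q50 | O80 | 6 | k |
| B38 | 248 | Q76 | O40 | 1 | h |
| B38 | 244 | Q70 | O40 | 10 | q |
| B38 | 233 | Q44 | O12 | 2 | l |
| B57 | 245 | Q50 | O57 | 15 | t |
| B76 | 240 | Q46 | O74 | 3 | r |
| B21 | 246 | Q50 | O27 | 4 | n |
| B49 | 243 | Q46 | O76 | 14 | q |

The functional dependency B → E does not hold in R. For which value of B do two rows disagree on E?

B=232: 1 row → E = 16 ✓
B=234: 1 row → E = 5 ✓
B=246: 2 rows → E takes values {14, 4} — violation
B=238: 1 row → E = 6 ✓
B=248: 1 row → E = 1 ✓
B=244: 1 row → E = 10 ✓
B=233: 1 row → E = 2 ✓
B=245: 1 row → E = 15 ✓
B=240: 1 row → E = 3 ✓
B=243: 1 row → E = 14 ✓
The only B value with inconsistent E is B=246.

246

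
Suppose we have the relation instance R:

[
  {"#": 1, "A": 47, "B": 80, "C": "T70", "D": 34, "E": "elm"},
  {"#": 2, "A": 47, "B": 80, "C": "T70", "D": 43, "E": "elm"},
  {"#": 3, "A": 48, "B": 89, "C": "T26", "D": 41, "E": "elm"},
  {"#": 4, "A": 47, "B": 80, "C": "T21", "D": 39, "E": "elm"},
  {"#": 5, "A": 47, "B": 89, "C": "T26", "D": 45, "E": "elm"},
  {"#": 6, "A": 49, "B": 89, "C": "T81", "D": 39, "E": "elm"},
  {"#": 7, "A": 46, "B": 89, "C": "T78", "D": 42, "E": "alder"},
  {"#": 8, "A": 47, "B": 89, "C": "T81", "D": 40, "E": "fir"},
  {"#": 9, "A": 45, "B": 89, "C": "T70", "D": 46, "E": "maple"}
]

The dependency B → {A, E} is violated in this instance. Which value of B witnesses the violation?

B=80: rows 1, 2, 4 → {A,E} = (47, elm), (47, elm), (47, elm) ✓
B=89: rows 3, 5, 6, 7, 8, 9 → {A,E} takes values {(48, elm), (47, elm), (49, elm), (46, alder), (47, fir), (45, maple)} — violation
The only B value with inconsistent RHS is B=89.

89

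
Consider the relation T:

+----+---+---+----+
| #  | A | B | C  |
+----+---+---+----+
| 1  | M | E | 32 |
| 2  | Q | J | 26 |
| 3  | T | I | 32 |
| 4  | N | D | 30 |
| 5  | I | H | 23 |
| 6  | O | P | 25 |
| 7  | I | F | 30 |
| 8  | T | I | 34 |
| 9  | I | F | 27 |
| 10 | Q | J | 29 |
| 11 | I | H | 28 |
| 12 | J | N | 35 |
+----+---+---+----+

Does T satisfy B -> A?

B=E: row 1 → A = M ✓
B=J: rows 2, 10 → A = Q, Q ✓
B=I: rows 3, 8 → A = T, T ✓
B=D: row 4 → A = N ✓
B=H: rows 5, 11 → A = I, I ✓
B=P: row 6 → A = O ✓
B=F: rows 7, 9 → A = I, I ✓
B=N: row 12 → A = J ✓
Every B value is associated with a single A value, so B -> A holds.

Yes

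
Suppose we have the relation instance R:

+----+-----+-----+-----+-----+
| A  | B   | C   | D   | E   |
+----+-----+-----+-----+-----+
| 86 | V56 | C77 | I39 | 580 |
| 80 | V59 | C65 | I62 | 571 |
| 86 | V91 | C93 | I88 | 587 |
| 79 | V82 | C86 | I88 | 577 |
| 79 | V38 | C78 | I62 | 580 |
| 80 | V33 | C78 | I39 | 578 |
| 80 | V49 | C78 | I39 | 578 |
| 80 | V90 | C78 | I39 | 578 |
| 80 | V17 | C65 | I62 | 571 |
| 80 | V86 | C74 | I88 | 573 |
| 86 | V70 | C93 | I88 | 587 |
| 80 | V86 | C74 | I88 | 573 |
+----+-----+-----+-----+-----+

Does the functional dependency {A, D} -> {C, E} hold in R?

Yes

(A=86, D=I39): 1 row → {C,E} = (C77, 580) ✓
(A=80, D=I62): 2 rows → {C,E} = (C65, 571), (C65, 571) ✓
(A=86, D=I88): 2 rows → {C,E} = (C93, 587), (C93, 587) ✓
(A=79, D=I88): 1 row → {C,E} = (C86, 577) ✓
(A=79, D=I62): 1 row → {C,E} = (C78, 580) ✓
(A=80, D=I39): 3 rows → {C,E} = (C78, 578), (C78, 578), (C78, 578) ✓
(A=80, D=I88): 2 rows → {C,E} = (C74, 573), (C74, 573) ✓
Every {A, D} value is associated with a single {C, E} value, so {A, D} -> {C, E} holds.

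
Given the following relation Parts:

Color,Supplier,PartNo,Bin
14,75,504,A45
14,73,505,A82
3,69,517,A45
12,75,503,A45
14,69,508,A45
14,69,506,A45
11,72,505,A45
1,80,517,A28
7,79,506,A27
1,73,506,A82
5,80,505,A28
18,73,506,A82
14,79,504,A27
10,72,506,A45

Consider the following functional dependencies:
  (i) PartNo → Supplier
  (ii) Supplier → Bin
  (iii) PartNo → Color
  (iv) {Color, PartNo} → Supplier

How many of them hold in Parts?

(i) PartNo → Supplier: PartNo=504: 2 rows → Supplier takes values {75, 79} — violation; PartNo=505: 3 rows → Supplier takes values {73, 72, 80} — violation; PartNo=517: 2 rows → Supplier takes values {69, 80} — violation; PartNo=506: 5 rows → Supplier takes values {69, 79, 73, 72} — violation — fails.
(ii) Supplier → Bin: every LHS value maps to a single RHS value — holds.
(iii) PartNo → Color: PartNo=505: 3 rows → Color takes values {14, 11, 5} — violation; PartNo=517: 2 rows → Color takes values {3, 1} — violation; PartNo=506: 5 rows → Color takes values {14, 7, 1, 18, 10} — violation — fails.
(iv) {Color, PartNo} → Supplier: (Color=14, PartNo=504): 2 rows → Supplier takes values {75, 79} — violation — fails.
1 of the 4 dependencies holds.

1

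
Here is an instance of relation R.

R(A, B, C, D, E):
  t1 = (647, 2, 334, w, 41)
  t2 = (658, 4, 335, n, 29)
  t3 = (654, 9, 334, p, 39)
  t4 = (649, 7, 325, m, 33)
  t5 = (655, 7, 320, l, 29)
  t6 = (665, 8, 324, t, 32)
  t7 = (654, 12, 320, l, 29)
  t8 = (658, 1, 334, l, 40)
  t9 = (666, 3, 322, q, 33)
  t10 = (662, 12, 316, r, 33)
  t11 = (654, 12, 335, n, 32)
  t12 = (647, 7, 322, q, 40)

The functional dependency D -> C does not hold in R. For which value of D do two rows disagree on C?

l

D=w: row 1 → C = 334 ✓
D=n: rows 2, 11 → C = 335, 335 ✓
D=p: row 3 → C = 334 ✓
D=m: row 4 → C = 325 ✓
D=l: rows 5, 7, 8 → C takes values {320, 334} — violation
D=t: row 6 → C = 324 ✓
D=q: rows 9, 12 → C = 322, 322 ✓
D=r: row 10 → C = 316 ✓
The only D value with inconsistent C is D=l.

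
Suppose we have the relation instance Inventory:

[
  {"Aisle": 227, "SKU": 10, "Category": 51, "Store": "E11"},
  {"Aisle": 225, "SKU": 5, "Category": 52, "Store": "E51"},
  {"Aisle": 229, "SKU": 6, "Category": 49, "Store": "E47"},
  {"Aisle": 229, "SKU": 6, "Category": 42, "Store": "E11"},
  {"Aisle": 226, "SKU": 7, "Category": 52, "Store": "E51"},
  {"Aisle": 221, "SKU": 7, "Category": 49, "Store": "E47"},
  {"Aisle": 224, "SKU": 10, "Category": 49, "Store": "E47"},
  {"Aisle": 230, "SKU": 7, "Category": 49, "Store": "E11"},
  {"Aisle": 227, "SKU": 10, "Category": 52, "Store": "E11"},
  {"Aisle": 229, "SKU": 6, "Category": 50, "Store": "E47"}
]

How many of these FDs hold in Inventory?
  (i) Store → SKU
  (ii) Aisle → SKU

1

(i) Store → SKU: Store=E11: 4 rows → SKU takes values {10, 6, 7} — violation; Store=E51: 2 rows → SKU takes values {5, 7} — violation; Store=E47: 4 rows → SKU takes values {6, 7, 10} — violation — fails.
(ii) Aisle → SKU: every LHS value maps to a single RHS value — holds.
1 of the 2 dependencies holds.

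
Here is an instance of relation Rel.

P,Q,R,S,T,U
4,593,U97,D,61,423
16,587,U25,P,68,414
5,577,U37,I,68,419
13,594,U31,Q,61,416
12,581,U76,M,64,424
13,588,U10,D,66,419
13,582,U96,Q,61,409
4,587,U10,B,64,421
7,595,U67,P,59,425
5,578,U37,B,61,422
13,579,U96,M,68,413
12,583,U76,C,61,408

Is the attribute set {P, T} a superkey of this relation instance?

No

Two distinct rows share (P=13, T=61), so {P, T} does not determine every attribute — not a superkey.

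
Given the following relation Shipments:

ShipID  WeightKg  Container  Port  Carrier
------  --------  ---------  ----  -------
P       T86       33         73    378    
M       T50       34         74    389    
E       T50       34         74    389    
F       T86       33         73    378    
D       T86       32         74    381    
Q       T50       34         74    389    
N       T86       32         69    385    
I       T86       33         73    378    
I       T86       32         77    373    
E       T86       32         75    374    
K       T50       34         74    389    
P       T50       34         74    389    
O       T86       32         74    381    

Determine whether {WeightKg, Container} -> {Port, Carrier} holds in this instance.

(WeightKg=T86, Container=33): 3 rows → {Port,Carrier} = (73, 378), (73, 378), (73, 378) ✓
(WeightKg=T50, Container=34): 5 rows → {Port,Carrier} = (74, 389), (74, 389), (74, 389), (74, 389), (74, 389) ✓
(WeightKg=T86, Container=32): 5 rows → {Port,Carrier} takes values {(74, 381), (69, 385), (77, 373), (75, 374)} — violation
Two rows agree on {WeightKg, Container} but differ on {Port, Carrier}, so {WeightKg, Container} -> {Port, Carrier} does not hold.

No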